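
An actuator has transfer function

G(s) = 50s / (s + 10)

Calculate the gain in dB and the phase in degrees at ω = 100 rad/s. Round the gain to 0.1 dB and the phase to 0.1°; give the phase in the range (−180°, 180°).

At s = jω = j100:
zero at origin: s = j100 → |·| = 100, ∠ = 90.00°
pole (s+10): 10 + j100 → |·| = √(10²+100²) = √10100 ≈ 100.5, ∠ = arctan(100/10) ≈ 84.29°
|G| = 50 · 100 / 100.5 ≈ 49.751
Gain = 20 log₁₀(49.751) ≈ 33.94 dB
∠G = 90.00° − 84.29° = 5.71°

33.9 dB, 5.7°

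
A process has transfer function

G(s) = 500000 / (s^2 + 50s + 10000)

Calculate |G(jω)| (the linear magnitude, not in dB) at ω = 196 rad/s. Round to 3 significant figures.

16.6

At s = jω = j196:
quadratic: (j196)² + 50·j196 + 10000 = -28416 + j9800 → |·| ≈ 30058, ∠ ≈ 160.97°
|G| = 500000 / 30058 ≈ 16.635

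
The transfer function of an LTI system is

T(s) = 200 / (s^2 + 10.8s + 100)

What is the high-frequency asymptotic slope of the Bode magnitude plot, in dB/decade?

-40 dB/decade

Each pole contributes −20 dB/decade at high frequency; each zero contributes +20 dB/decade.
Net: 0 zero(s) − 2 pole(s) → -40 dB/decade.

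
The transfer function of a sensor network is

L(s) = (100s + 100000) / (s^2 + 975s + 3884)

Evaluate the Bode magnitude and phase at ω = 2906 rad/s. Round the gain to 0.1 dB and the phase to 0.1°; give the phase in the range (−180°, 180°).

Substitute s = j2906:
Numerator: 100(j2906) + 100000 = 100000 + j290600
Denominator: (j2906)^2 + 975(j2906) + 3884 = -8440952 + j2833350
|N| = √(100000² + 290600²) ≈ 3.0732e+05, ∠N ≈ 71.01°
|D| = √(8440952² + 2833350²) ≈ 8.9038e+06, ∠D ≈ 161.44°
|L| = 3.0732e+05 / 8.9038e+06 ≈ 0.034516
Gain = 20 log₁₀(0.034516) ≈ -29.24 dB
∠L = 71.01° − 161.44° = -90.43°

-29.2 dB, -90.4°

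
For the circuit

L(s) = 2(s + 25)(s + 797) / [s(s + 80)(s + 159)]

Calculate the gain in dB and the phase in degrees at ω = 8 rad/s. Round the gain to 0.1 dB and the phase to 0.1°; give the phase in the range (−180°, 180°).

-7.8 dB, -80.3°

At s = jω = j8:
zero (s+25): 25 + j8 → |·| = √(25²+8²) = √689 ≈ 26.249, ∠ = arctan(8/25) ≈ 17.74°
zero (s+797): 797 + j8 → |·| = √(797²+8²) = √635273 ≈ 797.04, ∠ = arctan(8/797) ≈ 0.58°
pole (s+80): 80 + j8 → |·| = √(80²+8²) = √6464 ≈ 80.399, ∠ = arctan(8/80) ≈ 5.71°
pole (s+159): 159 + j8 → |·| = √(159²+8²) = √25345 ≈ 159.2, ∠ = arctan(8/159) ≈ 2.88°
pole at origin: |s| = 8, ∠ = 90.00° (in denominator)
|L| = 2 · 20922 / 1.024e+05 ≈ 0.40863
Gain = 20 log₁₀(0.40863) ≈ -7.77 dB
∠L = 18.32° − 98.59° = -80.27°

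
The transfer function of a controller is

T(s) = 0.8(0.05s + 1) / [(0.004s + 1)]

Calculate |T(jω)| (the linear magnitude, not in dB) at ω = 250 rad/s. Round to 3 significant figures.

7.09

At ω = 250 rad/s:
zero (1 + j250·0.05) = 1 + j12.5 → |·| ≈ 12.54, ∠ ≈ 85.43°
pole (1 + j250·0.004) = 1 + j1 → |·| ≈ 1.4142, ∠ ≈ 45.00°
|T| = 0.8 · 12.54 / (1.4142) ≈ 7.0938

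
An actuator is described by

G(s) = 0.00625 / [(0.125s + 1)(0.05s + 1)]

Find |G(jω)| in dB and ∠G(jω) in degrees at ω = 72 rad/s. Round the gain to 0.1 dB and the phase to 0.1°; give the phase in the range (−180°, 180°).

-74.7 dB, -158.1°

At ω = 72 rad/s:
pole (1 + j72·0.125) = 1 + j9 → |·| ≈ 9.0554, ∠ ≈ 83.66°
pole (1 + j72·0.05) = 1 + j3.6 → |·| ≈ 3.7363, ∠ ≈ 74.48°
|G| = 0.00625 · 1 / (9.0554 · 3.7363) ≈ 0.00018473
Gain = 20 log₁₀(0.00018473) ≈ -74.67 dB
∠G = (0°) − (83.66° + 74.48°) = -158.14°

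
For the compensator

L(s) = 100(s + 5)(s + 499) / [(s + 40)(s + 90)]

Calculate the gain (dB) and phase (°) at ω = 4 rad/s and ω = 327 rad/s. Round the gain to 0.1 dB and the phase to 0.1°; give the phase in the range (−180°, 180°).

At s = jω = j4:
zero (s+5): 5 + j4 → |·| = √(5²+4²) = √41 ≈ 6.4031, ∠ = arctan(4/5) ≈ 38.66°
zero (s+499): 499 + j4 → |·| = √(499²+4²) = √249017 ≈ 499.02, ∠ = arctan(4/499) ≈ 0.46°
pole (s+40): 40 + j4 → |·| = √(40²+4²) = √1616 ≈ 40.2, ∠ = arctan(4/40) ≈ 5.71°
pole (s+90): 90 + j4 → |·| = √(90²+4²) = √8116 ≈ 90.089, ∠ = arctan(4/90) ≈ 2.54°
|L| = 100 · 3195.3 / 3621.6 ≈ 88.229
Gain = 20 log₁₀(88.229) ≈ 38.91 dB
∠L = 39.12° − 8.25° = 30.87°

At s = jω = j327:
zero (s+5): 5 + j327 → |·| = √(5²+327²) = √106954 ≈ 327.04, ∠ = arctan(327/5) ≈ 89.12°
zero (s+499): 499 + j327 → |·| = √(499²+327²) = √355930 ≈ 596.6, ∠ = arctan(327/499) ≈ 33.24°
pole (s+40): 40 + j327 → |·| = √(40²+327²) = √108529 ≈ 329.44, ∠ = arctan(327/40) ≈ 83.03°
pole (s+90): 90 + j327 → |·| = √(90²+327²) = √115029 ≈ 339.16, ∠ = arctan(327/90) ≈ 74.61°
|L| = 100 · 1.9511e+05 / 1.1173e+05 ≈ 174.63
Gain = 20 log₁₀(174.63) ≈ 44.84 dB
∠L = 122.36° − 157.64° = -35.28°

ω = 4: 38.9 dB, 30.9°; ω = 327: 44.8 dB, -35.3°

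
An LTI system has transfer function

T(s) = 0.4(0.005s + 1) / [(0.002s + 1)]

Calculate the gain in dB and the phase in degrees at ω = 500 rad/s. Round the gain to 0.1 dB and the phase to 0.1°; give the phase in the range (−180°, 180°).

-2.4 dB, 23.2°

At ω = 500 rad/s:
zero (1 + j500·0.005) = 1 + j2.5 → |·| ≈ 2.6926, ∠ ≈ 68.20°
pole (1 + j500·0.002) = 1 + j1 → |·| ≈ 1.4142, ∠ ≈ 45.00°
|T| = 0.4 · 2.6926 / (1.4142) ≈ 0.76159
Gain = 20 log₁₀(0.76159) ≈ -2.37 dB
∠T = (68.20°) − (45.00°) = 23.20°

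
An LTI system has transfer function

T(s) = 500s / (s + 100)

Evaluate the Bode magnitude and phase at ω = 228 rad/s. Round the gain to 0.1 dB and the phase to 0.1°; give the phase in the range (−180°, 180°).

53.2 dB, 23.7°

At s = jω = j228:
zero at origin: s = j228 → |·| = 228, ∠ = 90.00°
pole (s+100): 100 + j228 → |·| = √(100²+228²) = √61984 ≈ 248.97, ∠ = arctan(228/100) ≈ 66.32°
|T| = 500 · 228 / 248.97 ≈ 457.89
Gain = 20 log₁₀(457.89) ≈ 53.22 dB
∠T = 90.00° − 66.32° = 23.68°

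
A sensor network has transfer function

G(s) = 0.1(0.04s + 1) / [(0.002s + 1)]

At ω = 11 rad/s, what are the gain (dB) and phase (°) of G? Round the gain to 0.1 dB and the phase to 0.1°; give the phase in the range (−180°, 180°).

At ω = 11 rad/s:
zero (1 + j11·0.04) = 1 + j0.44 → |·| ≈ 1.0925, ∠ ≈ 23.75°
pole (1 + j11·0.002) = 1 + j0.022 → |·| ≈ 1.0002, ∠ ≈ 1.26°
|G| = 0.1 · 1.0925 / (1.0002) ≈ 0.10923
Gain = 20 log₁₀(0.10923) ≈ -19.23 dB
∠G = (23.75°) − (1.26°) = 22.49°

-19.2 dB, 22.5°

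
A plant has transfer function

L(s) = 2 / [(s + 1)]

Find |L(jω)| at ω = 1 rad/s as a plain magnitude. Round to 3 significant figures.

1.41

At ω = 1 rad/s:
pole (1 + j1·1) = 1 + j1 → |·| ≈ 1.4142, ∠ ≈ 45.00°
|L| = 2 · 1 / (1.4142) ≈ 1.4142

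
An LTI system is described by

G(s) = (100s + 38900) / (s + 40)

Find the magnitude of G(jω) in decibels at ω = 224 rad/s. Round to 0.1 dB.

Substitute s = j224:
Numerator: 100(j224) + 38900 = 38900 + j22400
Denominator: (j224) + 40 = 40 + j224
|N| = √(38900² + 22400²) ≈ 44888, ∠N ≈ 29.93°
|D| = √(40² + 224²) ≈ 227.54, ∠D ≈ 79.88°
|G| = 44888 / 227.54 ≈ 197.28
Gain = 20 log₁₀(197.28) ≈ 45.90 dB

45.9 dB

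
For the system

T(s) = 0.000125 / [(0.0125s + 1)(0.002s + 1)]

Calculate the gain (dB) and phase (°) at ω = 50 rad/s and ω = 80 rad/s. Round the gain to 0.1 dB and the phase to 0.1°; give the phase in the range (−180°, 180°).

ω = 50: -79.5 dB, -37.7°; ω = 80: -81.2 dB, -54.1°

At ω = 50 rad/s:
pole (1 + j50·0.0125) = 1 + j0.625 → |·| ≈ 1.1792, ∠ ≈ 32.01°
pole (1 + j50·0.002) = 1 + j0.1 → |·| ≈ 1.005, ∠ ≈ 5.71°
|T| = 0.000125 · 1 / (1.1792 · 1.005) ≈ 0.00010548
Gain = 20 log₁₀(0.00010548) ≈ -79.54 dB
∠T = (0°) − (32.01° + 5.71°) = -37.72°

At ω = 80 rad/s:
pole (1 + j80·0.0125) = 1 + j1 → |·| ≈ 1.4142, ∠ ≈ 45.00°
pole (1 + j80·0.002) = 1 + j0.16 → |·| ≈ 1.0127, ∠ ≈ 9.09°
|T| = 0.000125 · 1 / (1.4142 · 1.0127) ≈ 8.7281e-05
Gain = 20 log₁₀(8.7281e-05) ≈ -81.18 dB
∠T = (0°) − (45.00° + 9.09°) = -54.09°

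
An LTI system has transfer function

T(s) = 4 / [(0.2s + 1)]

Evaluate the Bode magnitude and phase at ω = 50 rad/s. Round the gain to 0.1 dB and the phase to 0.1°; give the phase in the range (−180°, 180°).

-8.0 dB, -84.3°

At ω = 50 rad/s:
pole (1 + j50·0.2) = 1 + j10 → |·| ≈ 10.05, ∠ ≈ 84.29°
|T| = 4 · 1 / (10.05) ≈ 0.39801
Gain = 20 log₁₀(0.39801) ≈ -8.00 dB
∠T = (0°) − (84.29°) = -84.29°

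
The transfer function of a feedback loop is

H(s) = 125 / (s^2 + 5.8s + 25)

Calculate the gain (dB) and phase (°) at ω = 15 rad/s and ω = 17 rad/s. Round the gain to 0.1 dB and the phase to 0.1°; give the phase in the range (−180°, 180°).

At s = jω = j15:
quadratic: (j15)² + 5.8·j15 + 25 = -200 + j87 → |·| ≈ 218.1, ∠ ≈ 156.49°
|H| = 125 / 218.1 ≈ 0.57313
Gain = 20 log₁₀(0.57313) ≈ -4.83 dB
∠H = 0.00° − 156.49° = -156.49°

At s = jω = j17:
quadratic: (j17)² + 5.8·j17 + 25 = -264 + j98.6 → |·| ≈ 281.81, ∠ ≈ 159.52°
|H| = 125 / 281.81 ≈ 0.44356
Gain = 20 log₁₀(0.44356) ≈ -7.06 dB
∠H = 0.00° − 159.52° = -159.52°

ω = 15: -4.8 dB, -156.5°; ω = 17: -7.1 dB, -159.5°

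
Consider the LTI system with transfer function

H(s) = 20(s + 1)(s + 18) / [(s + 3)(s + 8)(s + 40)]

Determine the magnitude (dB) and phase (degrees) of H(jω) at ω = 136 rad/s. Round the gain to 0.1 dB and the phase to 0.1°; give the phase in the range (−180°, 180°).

At s = jω = j136:
zero (s+1): 1 + j136 → |·| = √(1²+136²) = √18497 ≈ 136, ∠ = arctan(136/1) ≈ 89.58°
zero (s+18): 18 + j136 → |·| = √(18²+136²) = √18820 ≈ 137.19, ∠ = arctan(136/18) ≈ 82.46°
pole (s+3): 3 + j136 → |·| = √(3²+136²) = √18505 ≈ 136.03, ∠ = arctan(136/3) ≈ 88.74°
pole (s+8): 8 + j136 → |·| = √(8²+136²) = √18560 ≈ 136.24, ∠ = arctan(136/8) ≈ 86.63°
pole (s+40): 40 + j136 → |·| = √(40²+136²) = √20096 ≈ 141.76, ∠ = arctan(136/40) ≈ 73.61°
|H| = 20 · 18658 / 2.6272e+06 ≈ 0.14204
Gain = 20 log₁₀(0.14204) ≈ -16.95 dB
∠H = 172.04° − 248.98° = -76.94°

-17.0 dB, -76.9°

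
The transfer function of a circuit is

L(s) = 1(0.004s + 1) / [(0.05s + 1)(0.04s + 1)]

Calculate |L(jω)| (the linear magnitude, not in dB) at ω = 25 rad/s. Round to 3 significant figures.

At ω = 25 rad/s:
zero (1 + j25·0.004) = 1 + j0.1 → |·| ≈ 1.005, ∠ ≈ 5.71°
pole (1 + j25·0.05) = 1 + j1.25 → |·| ≈ 1.6008, ∠ ≈ 51.34°
pole (1 + j25·0.04) = 1 + j1 → |·| ≈ 1.4142, ∠ ≈ 45.00°
|L| = 1 · 1.005 / (1.6008 · 1.4142) ≈ 0.44393

0.444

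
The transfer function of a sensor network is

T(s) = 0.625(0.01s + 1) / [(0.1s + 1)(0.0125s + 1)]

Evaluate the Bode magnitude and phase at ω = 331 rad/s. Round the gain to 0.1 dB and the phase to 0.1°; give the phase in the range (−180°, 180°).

-36.3 dB, -91.5°

At ω = 331 rad/s:
zero (1 + j331·0.01) = 1 + j3.31 → |·| ≈ 3.4578, ∠ ≈ 73.19°
pole (1 + j331·0.1) = 1 + j33.1 → |·| ≈ 33.115, ∠ ≈ 88.27°
pole (1 + j331·0.0125) = 1 + j4.1375 → |·| ≈ 4.2566, ∠ ≈ 76.41°
|T| = 0.625 · 3.4578 / (33.115 · 4.2566) ≈ 0.015332
Gain = 20 log₁₀(0.015332) ≈ -36.29 dB
∠T = (73.19°) − (88.27° + 76.41°) = -91.49°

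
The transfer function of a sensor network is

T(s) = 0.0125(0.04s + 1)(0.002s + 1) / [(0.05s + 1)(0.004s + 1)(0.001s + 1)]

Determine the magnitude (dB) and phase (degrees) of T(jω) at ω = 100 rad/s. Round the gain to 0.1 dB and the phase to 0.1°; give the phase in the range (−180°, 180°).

At ω = 100 rad/s:
zero (1 + j100·0.04) = 1 + j4 → |·| ≈ 4.1231, ∠ ≈ 75.96°
zero (1 + j100·0.002) = 1 + j0.2 → |·| ≈ 1.0198, ∠ ≈ 11.31°
pole (1 + j100·0.05) = 1 + j5 → |·| ≈ 5.099, ∠ ≈ 78.69°
pole (1 + j100·0.004) = 1 + j0.4 → |·| ≈ 1.077, ∠ ≈ 21.80°
pole (1 + j100·0.001) = 1 + j0.1 → |·| ≈ 1.005, ∠ ≈ 5.71°
|T| = 0.0125 · 4.1231 · 1.0198 / (5.099 · 1.077 · 1.005) ≈ 0.0095232
Gain = 20 log₁₀(0.0095232) ≈ -40.42 dB
∠T = (75.96° + 11.31°) − (78.69° + 21.80° + 5.71°) = -18.93°

-40.4 dB, -18.9°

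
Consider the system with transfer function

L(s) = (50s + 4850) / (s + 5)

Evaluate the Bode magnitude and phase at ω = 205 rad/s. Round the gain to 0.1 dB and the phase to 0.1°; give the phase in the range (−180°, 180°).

34.9 dB, -23.9°

Substitute s = j205:
Numerator: 50(j205) + 4850 = 4850 + j10250
Denominator: (j205) + 5 = 5 + j205
|N| = √(4850² + 10250²) ≈ 11340, ∠N ≈ 64.68°
|D| = √(5² + 205²) ≈ 205.06, ∠D ≈ 88.60°
|L| = 11340 / 205.06 ≈ 55.301
Gain = 20 log₁₀(55.301) ≈ 34.85 dB
∠L = 64.68° − 88.60° = -23.92°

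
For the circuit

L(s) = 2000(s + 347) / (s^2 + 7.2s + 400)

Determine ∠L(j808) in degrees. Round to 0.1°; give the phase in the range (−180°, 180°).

At s = jω = j808:
zero (s+347): 347 + j808 → |·| = √(347²+808²) = √773273 ≈ 879.36, ∠ = arctan(808/347) ≈ 66.76°
quadratic: (j808)² + 7.2·j808 + 400 = -652464 + j5817.6 → |·| ≈ 6.5249e+05, ∠ ≈ 179.49°
∠L = 66.76° − 179.49° = -112.73°

-112.7°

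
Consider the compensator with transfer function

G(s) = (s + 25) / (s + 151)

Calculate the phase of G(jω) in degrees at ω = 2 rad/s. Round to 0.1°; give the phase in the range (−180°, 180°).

Substitute s = j2:
Numerator: (j2) + 25 = 25 + j2
Denominator: (j2) + 151 = 151 + j2
|N| = √(25² + 2²) ≈ 25.08, ∠N ≈ 4.57°
|D| = √(151² + 2²) ≈ 151.01, ∠D ≈ 0.76°
∠G = 4.57° − 0.76° = 3.81°

3.8°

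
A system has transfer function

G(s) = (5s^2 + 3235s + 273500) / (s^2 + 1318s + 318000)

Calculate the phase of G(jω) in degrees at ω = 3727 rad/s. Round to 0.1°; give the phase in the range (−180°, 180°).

Substitute s = j3727:
Numerator: 5(j3727)^2 + 3235(j3727) + 273500 = -69179145 + j12056845
Denominator: (j3727)^2 + 1318(j3727) + 318000 = -13572529 + j4912186
|N| = √(69179145² + 12056845²) ≈ 7.0222e+07, ∠N ≈ 170.11°
|D| = √(13572529² + 4912186²) ≈ 1.4434e+07, ∠D ≈ 160.10°
∠G = 170.11° − 160.10° = 10.01°

10.0°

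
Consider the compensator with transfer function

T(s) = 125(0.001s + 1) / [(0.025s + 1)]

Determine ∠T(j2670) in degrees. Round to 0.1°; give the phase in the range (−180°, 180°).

At ω = 2670 rad/s:
zero (1 + j2670·0.001) = 1 + j2.67 → |·| ≈ 2.8511, ∠ ≈ 69.47°
pole (1 + j2670·0.025) = 1 + j66.75 → |·| ≈ 66.757, ∠ ≈ 89.14°
∠T = (69.47°) − (89.14°) = -19.67°

-19.7°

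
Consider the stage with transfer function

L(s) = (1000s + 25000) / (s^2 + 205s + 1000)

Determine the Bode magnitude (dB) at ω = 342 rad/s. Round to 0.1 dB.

Substitute s = j342:
Numerator: 1000(j342) + 25000 = 25000 + j342000
Denominator: (j342)^2 + 205(j342) + 1000 = -115964 + j70110
|N| = √(25000² + 342000²) ≈ 3.4291e+05, ∠N ≈ 85.82°
|D| = √(115964² + 70110²) ≈ 1.3551e+05, ∠D ≈ 148.84°
|L| = 3.4291e+05 / 1.3551e+05 ≈ 2.5305
Gain = 20 log₁₀(2.5305) ≈ 8.06 dB

8.1 dB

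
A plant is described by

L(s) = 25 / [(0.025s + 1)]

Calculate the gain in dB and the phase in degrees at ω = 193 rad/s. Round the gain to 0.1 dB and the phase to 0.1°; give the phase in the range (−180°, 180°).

At ω = 193 rad/s:
pole (1 + j193·0.025) = 1 + j4.825 → |·| ≈ 4.9275, ∠ ≈ 78.29°
|L| = 25 · 1 / (4.9275) ≈ 5.0736
Gain = 20 log₁₀(5.0736) ≈ 14.11 dB
∠L = (0°) − (78.29°) = -78.29°

14.1 dB, -78.3°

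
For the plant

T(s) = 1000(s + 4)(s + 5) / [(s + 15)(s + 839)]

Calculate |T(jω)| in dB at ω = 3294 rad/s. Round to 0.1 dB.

59.7 dB

At s = jω = j3294:
zero (s+4): 4 + j3294 → |·| = √(4²+3294²) = √10850452 ≈ 3294, ∠ = arctan(3294/4) ≈ 89.93°
zero (s+5): 5 + j3294 → |·| = √(5²+3294²) = √10850461 ≈ 3294, ∠ = arctan(3294/5) ≈ 89.91°
pole (s+15): 15 + j3294 → |·| = √(15²+3294²) = √10850661 ≈ 3294, ∠ = arctan(3294/15) ≈ 89.74°
pole (s+839): 839 + j3294 → |·| = √(839²+3294²) = √11554357 ≈ 3399.2, ∠ = arctan(3294/839) ≈ 75.71°
|T| = 1000 · 1.085e+07 / 1.1197e+07 ≈ 969.01
Gain = 20 log₁₀(969.01) ≈ 59.73 dB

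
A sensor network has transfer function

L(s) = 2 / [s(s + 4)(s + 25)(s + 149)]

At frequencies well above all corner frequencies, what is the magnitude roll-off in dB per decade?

-80 dB/decade

Each pole contributes −20 dB/decade at high frequency; each zero contributes +20 dB/decade.
Net: 0 zero(s) − 4 pole(s) → -80 dB/decade.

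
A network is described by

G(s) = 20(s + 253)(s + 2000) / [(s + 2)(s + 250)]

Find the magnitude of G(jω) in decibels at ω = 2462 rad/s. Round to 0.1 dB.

28.2 dB

At s = jω = j2462:
zero (s+253): 253 + j2462 → |·| = √(253²+2462²) = √6125453 ≈ 2475, ∠ = arctan(2462/253) ≈ 84.13°
zero (s+2000): 2000 + j2462 → |·| = √(2000²+2462²) = √10061444 ≈ 3172, ∠ = arctan(2462/2000) ≈ 50.91°
pole (s+2): 2 + j2462 → |·| = √(2²+2462²) = √6061448 ≈ 2462, ∠ = arctan(2462/2) ≈ 89.95°
pole (s+250): 250 + j2462 → |·| = √(250²+2462²) = √6123944 ≈ 2474.7, ∠ = arctan(2462/250) ≈ 84.20°
|G| = 20 · 7.8507e+06 / 6.0927e+06 ≈ 25.771
Gain = 20 log₁₀(25.771) ≈ 28.22 dB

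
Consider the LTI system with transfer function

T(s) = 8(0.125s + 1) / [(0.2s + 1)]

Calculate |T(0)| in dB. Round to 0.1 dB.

18.1 dB

T(0) = 8 · 1 / 1 = 8
20 log₁₀(8) ≈ 18.06 dB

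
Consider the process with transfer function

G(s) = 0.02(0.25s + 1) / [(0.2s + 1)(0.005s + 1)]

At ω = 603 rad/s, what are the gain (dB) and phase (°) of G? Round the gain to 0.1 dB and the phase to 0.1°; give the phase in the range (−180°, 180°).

-42.1 dB, -71.6°

At ω = 603 rad/s:
zero (1 + j603·0.25) = 1 + j150.75 → |·| ≈ 150.75, ∠ ≈ 89.62°
pole (1 + j603·0.2) = 1 + j120.6 → |·| ≈ 120.6, ∠ ≈ 89.52°
pole (1 + j603·0.005) = 1 + j3.015 → |·| ≈ 3.1765, ∠ ≈ 71.65°
|G| = 0.02 · 150.75 / (120.6 · 3.1765) ≈ 0.0078703
Gain = 20 log₁₀(0.0078703) ≈ -42.08 dB
∠G = (89.62°) − (89.52° + 71.65°) = -71.55°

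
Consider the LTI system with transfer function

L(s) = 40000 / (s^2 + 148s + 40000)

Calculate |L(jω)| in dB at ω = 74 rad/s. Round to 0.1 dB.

At s = jω = j74:
quadratic: (j74)² + 148·j74 + 40000 = 34524 + j10952 → |·| ≈ 36220, ∠ ≈ 17.60°
|L| = 40000 / 36220 ≈ 1.1044
Gain = 20 log₁₀(1.1044) ≈ 0.86 dB

0.9 dB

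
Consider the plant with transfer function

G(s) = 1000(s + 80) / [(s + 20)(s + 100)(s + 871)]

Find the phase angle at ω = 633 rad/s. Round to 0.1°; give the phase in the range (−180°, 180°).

-122.4°

At s = jω = j633:
zero (s+80): 80 + j633 → |·| = √(80²+633²) = √407089 ≈ 638.04, ∠ = arctan(633/80) ≈ 82.80°
pole (s+20): 20 + j633 → |·| = √(20²+633²) = √401089 ≈ 633.32, ∠ = arctan(633/20) ≈ 88.19°
pole (s+100): 100 + j633 → |·| = √(100²+633²) = √410689 ≈ 640.85, ∠ = arctan(633/100) ≈ 81.02°
pole (s+871): 871 + j633 → |·| = √(871²+633²) = √1159330 ≈ 1076.7, ∠ = arctan(633/871) ≈ 36.01°
∠G = 82.80° − 205.22° = -122.42°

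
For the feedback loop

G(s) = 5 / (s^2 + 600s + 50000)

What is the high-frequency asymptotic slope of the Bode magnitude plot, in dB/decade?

Each pole contributes −20 dB/decade at high frequency; each zero contributes +20 dB/decade.
Net: 0 zero(s) − 2 pole(s) → -40 dB/decade.

-40 dB/decade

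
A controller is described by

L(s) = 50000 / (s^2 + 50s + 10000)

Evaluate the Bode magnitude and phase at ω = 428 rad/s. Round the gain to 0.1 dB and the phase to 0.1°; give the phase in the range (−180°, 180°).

-10.9 dB, -173.0°

At s = jω = j428:
quadratic: (j428)² + 50·j428 + 10000 = -173184 + j21400 → |·| ≈ 1.745e+05, ∠ ≈ 172.96°
|L| = 50000 / 1.745e+05 ≈ 0.28653
Gain = 20 log₁₀(0.28653) ≈ -10.86 dB
∠L = 0.00° − 172.96° = -172.96°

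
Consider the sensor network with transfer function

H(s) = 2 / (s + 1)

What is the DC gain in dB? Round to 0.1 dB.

H(0) = 2 / (1) = 2
20 log₁₀(2) ≈ 6.02 dB

6.0 dB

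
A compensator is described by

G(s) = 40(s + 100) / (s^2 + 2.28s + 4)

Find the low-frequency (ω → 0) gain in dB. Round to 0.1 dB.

60.0 dB

G(0) = 40·100 / 4 = 1000
20 log₁₀(1000) ≈ 60.00 dB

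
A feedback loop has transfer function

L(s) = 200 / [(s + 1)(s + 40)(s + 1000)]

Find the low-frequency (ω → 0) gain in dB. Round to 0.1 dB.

L(0) = 200 / (1·40·1000) = 0.005
20 log₁₀(0.005) ≈ -46.02 dB

-46.0 dB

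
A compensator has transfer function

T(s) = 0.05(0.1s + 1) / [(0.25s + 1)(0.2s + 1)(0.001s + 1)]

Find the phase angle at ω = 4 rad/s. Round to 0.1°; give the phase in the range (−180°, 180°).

At ω = 4 rad/s:
zero (1 + j4·0.1) = 1 + j0.4 → |·| ≈ 1.077, ∠ ≈ 21.80°
pole (1 + j4·0.25) = 1 + j1 → |·| ≈ 1.4142, ∠ ≈ 45.00°
pole (1 + j4·0.2) = 1 + j0.8 → |·| ≈ 1.2806, ∠ ≈ 38.66°
pole (1 + j4·0.001) = 1 + j0.004 → |·| ≈ 1, ∠ ≈ 0.23°
∠T = (21.80°) − (45.00° + 38.66° + 0.23°) = -62.09°

-62.1°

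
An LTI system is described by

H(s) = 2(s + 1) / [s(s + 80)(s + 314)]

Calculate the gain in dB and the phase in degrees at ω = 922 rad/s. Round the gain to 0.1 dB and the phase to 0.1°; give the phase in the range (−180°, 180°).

-113.1 dB, -156.3°

At s = jω = j922:
zero (s+1): 1 + j922 → |·| = √(1²+922²) = √850085 ≈ 922, ∠ = arctan(922/1) ≈ 89.94°
pole (s+80): 80 + j922 → |·| = √(80²+922²) = √856484 ≈ 925.46, ∠ = arctan(922/80) ≈ 85.04°
pole (s+314): 314 + j922 → |·| = √(314²+922²) = √948680 ≈ 974, ∠ = arctan(922/314) ≈ 71.19°
pole at origin: |s| = 922, ∠ = 90.00° (in denominator)
|H| = 2 · 922 / 8.3109e+08 ≈ 2.2188e-06
Gain = 20 log₁₀(2.2188e-06) ≈ -113.08 dB
∠H = 89.94° − 246.23° = -156.29°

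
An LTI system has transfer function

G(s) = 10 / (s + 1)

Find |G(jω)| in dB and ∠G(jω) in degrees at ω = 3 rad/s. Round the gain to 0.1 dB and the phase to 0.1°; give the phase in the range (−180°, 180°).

At s = jω = j3:
pole (s+1): 1 + j3 → |·| = √(1²+3²) = √10 ≈ 3.1623, ∠ = arctan(3/1) ≈ 71.57°
|G| = 10 / 3.1623 ≈ 3.1623
Gain = 20 log₁₀(3.1623) ≈ 10.00 dB
∠G = 0.00° − 71.57° = -71.57°

10.0 dB, -71.6°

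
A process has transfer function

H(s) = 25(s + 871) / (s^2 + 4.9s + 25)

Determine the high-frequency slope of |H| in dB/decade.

Each pole contributes −20 dB/decade at high frequency; each zero contributes +20 dB/decade.
Net: 1 zero(s) − 2 pole(s) → -20 dB/decade.

-20 dB/decade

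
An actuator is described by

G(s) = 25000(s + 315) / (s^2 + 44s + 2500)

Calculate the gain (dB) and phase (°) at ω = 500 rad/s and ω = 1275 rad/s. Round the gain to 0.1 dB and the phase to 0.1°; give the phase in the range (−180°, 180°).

At s = jω = j500:
zero (s+315): 315 + j500 → |·| = √(315²+500²) = √349225 ≈ 590.95, ∠ = arctan(500/315) ≈ 57.79°
quadratic: (j500)² + 44·j500 + 2500 = -247500 + j22000 → |·| ≈ 2.4848e+05, ∠ ≈ 174.92°
|G| = 25000 · 590.95 / 2.4848e+05 ≈ 59.456
Gain = 20 log₁₀(59.456) ≈ 35.48 dB
∠G = 57.79° − 174.92° = -117.13°

At s = jω = j1275:
zero (s+315): 315 + j1275 → |·| = √(315²+1275²) = √1724850 ≈ 1313.3, ∠ = arctan(1275/315) ≈ 76.12°
quadratic: (j1275)² + 44·j1275 + 2500 = -1623125 + j56100 → |·| ≈ 1.6241e+06, ∠ ≈ 178.02°
|G| = 25000 · 1313.3 / 1.6241e+06 ≈ 20.216
Gain = 20 log₁₀(20.216) ≈ 26.11 dB
∠G = 76.12° − 178.02° = -101.90°

ω = 500: 35.5 dB, -117.1°; ω = 1275: 26.1 dB, -101.9°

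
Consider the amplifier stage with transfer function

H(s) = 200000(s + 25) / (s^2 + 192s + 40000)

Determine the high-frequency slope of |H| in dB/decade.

Each pole contributes −20 dB/decade at high frequency; each zero contributes +20 dB/decade.
Net: 1 zero(s) − 2 pole(s) → -20 dB/decade.

-20 dB/decade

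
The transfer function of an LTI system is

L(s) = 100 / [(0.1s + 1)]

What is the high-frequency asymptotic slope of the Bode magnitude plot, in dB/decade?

-20 dB/decade

Each pole contributes −20 dB/decade at high frequency; each zero contributes +20 dB/decade.
Net: 0 zero(s) − 1 pole(s) → -20 dB/decade.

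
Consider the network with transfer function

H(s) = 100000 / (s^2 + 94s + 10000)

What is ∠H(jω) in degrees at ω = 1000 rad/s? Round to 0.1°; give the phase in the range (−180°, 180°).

At s = jω = j1000:
quadratic: (j1000)² + 94·j1000 + 10000 = -990000 + j94000 → |·| ≈ 9.9445e+05, ∠ ≈ 174.58°
∠H = 0.00° − 174.58° = -174.58°

-174.6°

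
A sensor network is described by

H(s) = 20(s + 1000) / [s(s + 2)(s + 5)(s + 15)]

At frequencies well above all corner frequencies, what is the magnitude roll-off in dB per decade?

-60 dB/decade

Each pole contributes −20 dB/decade at high frequency; each zero contributes +20 dB/decade.
Net: 1 zero(s) − 4 pole(s) → -60 dB/decade.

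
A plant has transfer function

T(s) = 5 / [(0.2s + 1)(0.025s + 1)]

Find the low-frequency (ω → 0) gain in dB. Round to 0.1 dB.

14.0 dB

T(0) = 5 · 1 / 1 = 5
20 log₁₀(5) ≈ 13.98 dB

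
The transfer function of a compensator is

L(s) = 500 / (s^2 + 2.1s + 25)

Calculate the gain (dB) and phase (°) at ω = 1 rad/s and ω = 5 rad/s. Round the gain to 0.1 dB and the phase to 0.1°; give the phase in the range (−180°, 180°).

ω = 1: 26.3 dB, -5.0°; ω = 5: 33.6 dB, -90.0°

At s = jω = j1:
quadratic: (j1)² + 2.1·j1 + 25 = 24 + j2.1 → |·| ≈ 24.092, ∠ ≈ 5.00°
|L| = 500 / 24.092 ≈ 20.754
Gain = 20 log₁₀(20.754) ≈ 26.34 dB
∠L = 0.00° − 5.00° = -5.00°

At s = jω = j5:
quadratic: (j5)² + 2.1·j5 + 25 = 0 + j10.5 → |·| ≈ 10.5, ∠ ≈ 90.00°
|L| = 500 / 10.5 ≈ 47.619
Gain = 20 log₁₀(47.619) ≈ 33.56 dB
∠L = 0.00° − 90.00° = -90.00°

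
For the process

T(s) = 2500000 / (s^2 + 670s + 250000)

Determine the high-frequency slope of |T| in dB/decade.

Each pole contributes −20 dB/decade at high frequency; each zero contributes +20 dB/decade.
Net: 0 zero(s) − 2 pole(s) → -40 dB/decade.

-40 dB/decade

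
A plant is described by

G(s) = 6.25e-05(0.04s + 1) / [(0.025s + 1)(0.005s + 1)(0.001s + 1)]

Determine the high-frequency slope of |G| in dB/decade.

Each pole contributes −20 dB/decade at high frequency; each zero contributes +20 dB/decade.
Net: 1 zero(s) − 3 pole(s) → -40 dB/decade.

-40 dB/decade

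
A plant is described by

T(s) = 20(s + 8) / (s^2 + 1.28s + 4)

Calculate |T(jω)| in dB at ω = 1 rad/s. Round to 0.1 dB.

33.9 dB

At s = jω = j1:
zero (s+8): 8 + j1 → |·| = √(8²+1²) = √65 ≈ 8.0623, ∠ = arctan(1/8) ≈ 7.13°
quadratic: (j1)² + 1.28·j1 + 4 = 3 + j1.28 → |·| ≈ 3.2617, ∠ ≈ 23.11°
|T| = 20 · 8.0623 / 3.2617 ≈ 49.436
Gain = 20 log₁₀(49.436) ≈ 33.88 dB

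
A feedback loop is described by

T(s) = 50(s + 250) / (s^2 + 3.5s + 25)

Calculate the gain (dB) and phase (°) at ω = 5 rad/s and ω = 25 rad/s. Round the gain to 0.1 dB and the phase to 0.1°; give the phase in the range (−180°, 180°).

ω = 5: 57.1 dB, -88.9°; ω = 25: 26.3 dB, -166.0°

At s = jω = j5:
zero (s+250): 250 + j5 → |·| = √(250²+5²) = √62525 ≈ 250.05, ∠ = arctan(5/250) ≈ 1.15°
quadratic: (j5)² + 3.5·j5 + 25 = 0 + j17.5 → |·| ≈ 17.5, ∠ ≈ 90.00°
|T| = 50 · 250.05 / 17.5 ≈ 714.43
Gain = 20 log₁₀(714.43) ≈ 57.08 dB
∠T = 1.15° − 90.00° = -88.85°

At s = jω = j25:
zero (s+250): 250 + j25 → |·| = √(250²+25²) = √63125 ≈ 251.25, ∠ = arctan(25/250) ≈ 5.71°
quadratic: (j25)² + 3.5·j25 + 25 = -600 + j87.5 → |·| ≈ 606.35, ∠ ≈ 171.70°
|T| = 50 · 251.25 / 606.35 ≈ 20.718
Gain = 20 log₁₀(20.718) ≈ 26.33 dB
∠T = 5.71° − 171.70° = -165.99°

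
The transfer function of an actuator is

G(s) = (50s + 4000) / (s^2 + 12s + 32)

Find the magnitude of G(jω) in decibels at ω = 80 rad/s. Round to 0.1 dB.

-1.1 dB

Substitute s = j80:
Numerator: 50(j80) + 4000 = 4000 + j4000
Denominator: (j80)^2 + 12(j80) + 32 = -6368 + j960
|N| = √(4000² + 4000²) ≈ 5656.9, ∠N ≈ 45.00°
|D| = √(6368² + 960²) ≈ 6440, ∠D ≈ 171.43°
|G| = 5656.9 / 6440 ≈ 0.8784
Gain = 20 log₁₀(0.8784) ≈ -1.13 dB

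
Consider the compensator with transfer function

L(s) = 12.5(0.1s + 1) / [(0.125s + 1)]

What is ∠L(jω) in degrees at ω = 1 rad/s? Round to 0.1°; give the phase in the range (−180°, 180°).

-1.4°

At ω = 1 rad/s:
zero (1 + j1·0.1) = 1 + j0.1 → |·| ≈ 1.005, ∠ ≈ 5.71°
pole (1 + j1·0.125) = 1 + j0.125 → |·| ≈ 1.0078, ∠ ≈ 7.13°
∠L = (5.71°) − (7.13°) = -1.42°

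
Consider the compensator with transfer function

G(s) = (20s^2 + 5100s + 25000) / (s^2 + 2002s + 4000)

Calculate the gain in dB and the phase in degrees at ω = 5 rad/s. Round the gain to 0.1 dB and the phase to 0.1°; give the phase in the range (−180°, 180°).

10.3 dB, -22.2°

Substitute s = j5:
Numerator: 20(j5)^2 + 5100(j5) + 25000 = 24500 + j25500
Denominator: (j5)^2 + 2002(j5) + 4000 = 3975 + j10010
|N| = √(24500² + 25500²) ≈ 35362, ∠N ≈ 46.15°
|D| = √(3975² + 10010²) ≈ 10770, ∠D ≈ 68.34°
|G| = 35362 / 10770 ≈ 3.2834
Gain = 20 log₁₀(3.2834) ≈ 10.33 dB
∠G = 46.15° − 68.34° = -22.19°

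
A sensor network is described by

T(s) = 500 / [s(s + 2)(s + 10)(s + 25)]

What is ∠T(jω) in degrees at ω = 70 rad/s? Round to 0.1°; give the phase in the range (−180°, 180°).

29.4°

At s = jω = j70:
pole (s+2): 2 + j70 → |·| = √(2²+70²) = √4904 ≈ 70.029, ∠ = arctan(70/2) ≈ 88.36°
pole (s+10): 10 + j70 → |·| = √(10²+70²) = √5000 ≈ 70.711, ∠ = arctan(70/10) ≈ 81.87°
pole (s+25): 25 + j70 → |·| = √(25²+70²) = √5525 ≈ 74.33, ∠ = arctan(70/25) ≈ 70.35°
pole at origin: |s| = 70, ∠ = 90.00° (in denominator)
∠T = 0.00° − 330.58° = -330.58° ≡ 29.42° (principal value)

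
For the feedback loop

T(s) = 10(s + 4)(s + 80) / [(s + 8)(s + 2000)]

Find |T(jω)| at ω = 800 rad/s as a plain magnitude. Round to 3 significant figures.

At s = jω = j800:
zero (s+4): 4 + j800 → |·| = √(4²+800²) = √640016 ≈ 800.01, ∠ = arctan(800/4) ≈ 89.71°
zero (s+80): 80 + j800 → |·| = √(80²+800²) = √646400 ≈ 803.99, ∠ = arctan(800/80) ≈ 84.29°
pole (s+8): 8 + j800 → |·| = √(8²+800²) = √640064 ≈ 800.04, ∠ = arctan(800/8) ≈ 89.43°
pole (s+2000): 2000 + j800 → |·| = √(2000²+800²) = √4640000 ≈ 2154.1, ∠ = arctan(800/2000) ≈ 21.80°
|T| = 10 · 6.432e+05 / 1.7234e+06 ≈ 3.7322

3.73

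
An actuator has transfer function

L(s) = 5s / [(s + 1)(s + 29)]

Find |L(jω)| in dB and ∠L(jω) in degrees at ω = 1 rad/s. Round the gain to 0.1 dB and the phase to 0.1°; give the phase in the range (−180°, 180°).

-18.3 dB, 43.0°

At s = jω = j1:
zero at origin: s = j1 → |·| = 1, ∠ = 90.00°
pole (s+1): 1 + j1 → |·| = √(1²+1²) = √2 ≈ 1.4142, ∠ = arctan(1/1) ≈ 45.00°
pole (s+29): 29 + j1 → |·| = √(29²+1²) = √842 ≈ 29.017, ∠ = arctan(1/29) ≈ 1.97°
|L| = 5 · 1 / 41.036 ≈ 0.12184
Gain = 20 log₁₀(0.12184) ≈ -18.28 dB
∠L = 90.00° − 46.97° = 43.03°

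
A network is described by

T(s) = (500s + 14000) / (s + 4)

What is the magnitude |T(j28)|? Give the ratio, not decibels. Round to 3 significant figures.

700

Substitute s = j28:
Numerator: 500(j28) + 14000 = 14000 + j14000
Denominator: (j28) + 4 = 4 + j28
|N| = √(14000² + 14000²) ≈ 19799, ∠N ≈ 45.00°
|D| = √(4² + 28²) ≈ 28.284, ∠D ≈ 81.87°
|T| = 19799 / 28.284 ≈ 700.01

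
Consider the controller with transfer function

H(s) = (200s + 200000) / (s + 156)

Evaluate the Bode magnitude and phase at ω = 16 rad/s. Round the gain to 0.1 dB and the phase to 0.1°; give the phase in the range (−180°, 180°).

Substitute s = j16:
Numerator: 200(j16) + 200000 = 200000 + j3200
Denominator: (j16) + 156 = 156 + j16
|N| = √(200000² + 3200²) ≈ 2.0003e+05, ∠N ≈ 0.92°
|D| = √(156² + 16²) ≈ 156.82, ∠D ≈ 5.86°
|H| = 2.0003e+05 / 156.82 ≈ 1275.5
Gain = 20 log₁₀(1275.5) ≈ 62.11 dB
∠H = 0.92° − 5.86° = -4.94°

62.1 dB, -4.9°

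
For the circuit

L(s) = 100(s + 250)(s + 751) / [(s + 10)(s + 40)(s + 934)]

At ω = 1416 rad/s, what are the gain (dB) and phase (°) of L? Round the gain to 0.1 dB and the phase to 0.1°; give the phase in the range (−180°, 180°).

-23.4 dB, -92.5°

At s = jω = j1416:
zero (s+250): 250 + j1416 → |·| = √(250²+1416²) = √2067556 ≈ 1437.9, ∠ = arctan(1416/250) ≈ 79.99°
zero (s+751): 751 + j1416 → |·| = √(751²+1416²) = √2569057 ≈ 1602.8, ∠ = arctan(1416/751) ≈ 62.06°
pole (s+10): 10 + j1416 → |·| = √(10²+1416²) = √2005156 ≈ 1416, ∠ = arctan(1416/10) ≈ 89.60°
pole (s+40): 40 + j1416 → |·| = √(40²+1416²) = √2006656 ≈ 1416.6, ∠ = arctan(1416/40) ≈ 88.38°
pole (s+934): 934 + j1416 → |·| = √(934²+1416²) = √2877412 ≈ 1696.3, ∠ = arctan(1416/934) ≈ 56.59°
|L| = 100 · 2.3047e+06 / 3.4026e+09 ≈ 0.067733
Gain = 20 log₁₀(0.067733) ≈ -23.38 dB
∠L = 142.05° − 234.57° = -92.52°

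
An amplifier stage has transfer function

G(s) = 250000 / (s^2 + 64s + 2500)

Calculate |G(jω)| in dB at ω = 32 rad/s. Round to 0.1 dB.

39.9 dB

At s = jω = j32:
quadratic: (j32)² + 64·j32 + 2500 = 1476 + j2048 → |·| ≈ 2524.5, ∠ ≈ 54.22°
|G| = 250000 / 2524.5 ≈ 99.03
Gain = 20 log₁₀(99.03) ≈ 39.92 dB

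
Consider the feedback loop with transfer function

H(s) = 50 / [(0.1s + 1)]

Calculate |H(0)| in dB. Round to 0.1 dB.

H(0) = 50 · 1 / 1 = 50
20 log₁₀(50) ≈ 33.98 dB

34.0 dB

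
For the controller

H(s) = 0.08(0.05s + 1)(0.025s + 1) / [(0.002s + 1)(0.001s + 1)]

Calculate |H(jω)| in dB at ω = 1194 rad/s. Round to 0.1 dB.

At ω = 1194 rad/s:
zero (1 + j1194·0.05) = 1 + j59.7 → |·| ≈ 59.708, ∠ ≈ 89.04°
zero (1 + j1194·0.025) = 1 + j29.85 → |·| ≈ 29.867, ∠ ≈ 88.08°
pole (1 + j1194·0.002) = 1 + j2.388 → |·| ≈ 2.5889, ∠ ≈ 67.28°
pole (1 + j1194·0.001) = 1 + j1.194 → |·| ≈ 1.5574, ∠ ≈ 50.05°
|H| = 0.08 · 59.708 · 29.867 / (2.5889 · 1.5574) ≈ 35.383
Gain = 20 log₁₀(35.383) ≈ 30.98 dB

31.0 dB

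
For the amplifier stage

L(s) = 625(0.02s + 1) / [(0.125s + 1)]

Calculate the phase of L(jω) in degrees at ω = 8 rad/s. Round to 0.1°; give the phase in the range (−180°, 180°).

-35.9°

At ω = 8 rad/s:
zero (1 + j8·0.02) = 1 + j0.16 → |·| ≈ 1.0127, ∠ ≈ 9.09°
pole (1 + j8·0.125) = 1 + j1 → |·| ≈ 1.4142, ∠ ≈ 45.00°
∠L = (9.09°) − (45.00°) = -35.91°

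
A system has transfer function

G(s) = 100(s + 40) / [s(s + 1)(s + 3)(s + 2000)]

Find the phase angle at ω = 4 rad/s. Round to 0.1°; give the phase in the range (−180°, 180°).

At s = jω = j4:
zero (s+40): 40 + j4 → |·| = √(40²+4²) = √1616 ≈ 40.2, ∠ = arctan(4/40) ≈ 5.71°
pole (s+1): 1 + j4 → |·| = √(1²+4²) = √17 ≈ 4.1231, ∠ = arctan(4/1) ≈ 75.96°
pole (s+3): 3 + j4 → |·| = √(3²+4²) = √25 ≈ 5, ∠ = arctan(4/3) ≈ 53.13°
pole (s+2000): 2000 + j4 → |·| = √(2000²+4²) = √4000016 ≈ 2000, ∠ = arctan(4/2000) ≈ 0.11°
pole at origin: |s| = 4, ∠ = 90.00° (in denominator)
∠G = 5.71° − 219.20° = -213.49° ≡ 146.51° (principal value)

146.5°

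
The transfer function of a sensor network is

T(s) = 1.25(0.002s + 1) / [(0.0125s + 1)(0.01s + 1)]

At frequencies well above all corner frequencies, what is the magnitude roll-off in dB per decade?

Each pole contributes −20 dB/decade at high frequency; each zero contributes +20 dB/decade.
Net: 1 zero(s) − 2 pole(s) → -20 dB/decade.

-20 dB/decade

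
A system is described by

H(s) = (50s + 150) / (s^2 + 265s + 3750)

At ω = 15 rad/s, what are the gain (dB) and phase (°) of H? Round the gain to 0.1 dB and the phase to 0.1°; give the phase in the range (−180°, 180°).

-16.8 dB, 30.3°

Substitute s = j15:
Numerator: 50(j15) + 150 = 150 + j750
Denominator: (j15)^2 + 265(j15) + 3750 = 3525 + j3975
|N| = √(150² + 750²) ≈ 764.85, ∠N ≈ 78.69°
|D| = √(3525² + 3975²) ≈ 5312.8, ∠D ≈ 48.43°
|H| = 764.85 / 5312.8 ≈ 0.14396
Gain = 20 log₁₀(0.14396) ≈ -16.84 dB
∠H = 78.69° − 48.43° = 30.26°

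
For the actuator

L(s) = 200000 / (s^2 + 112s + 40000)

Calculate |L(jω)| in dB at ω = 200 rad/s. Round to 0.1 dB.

At s = jω = j200:
quadratic: (j200)² + 112·j200 + 40000 = 0 + j22400 → |·| ≈ 22400, ∠ ≈ 90.00°
|L| = 200000 / 22400 ≈ 8.9286
Gain = 20 log₁₀(8.9286) ≈ 19.02 dB

19.0 dB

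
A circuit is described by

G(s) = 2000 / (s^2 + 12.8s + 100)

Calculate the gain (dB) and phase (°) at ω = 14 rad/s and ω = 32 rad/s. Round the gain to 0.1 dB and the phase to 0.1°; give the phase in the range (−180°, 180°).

ω = 14: 19.9 dB, -118.2°; ω = 32: 5.9 dB, -156.1°

At s = jω = j14:
quadratic: (j14)² + 12.8·j14 + 100 = -96 + j179.2 → |·| ≈ 203.29, ∠ ≈ 118.18°
|G| = 2000 / 203.29 ≈ 9.8382
Gain = 20 log₁₀(9.8382) ≈ 19.86 dB
∠G = 0.00° − 118.18° = -118.18°

At s = jω = j32:
quadratic: (j32)² + 12.8·j32 + 100 = -924 + j409.6 → |·| ≈ 1010.7, ∠ ≈ 156.09°
|G| = 2000 / 1010.7 ≈ 1.9788
Gain = 20 log₁₀(1.9788) ≈ 5.93 dB
∠G = 0.00° − 156.09° = -156.09°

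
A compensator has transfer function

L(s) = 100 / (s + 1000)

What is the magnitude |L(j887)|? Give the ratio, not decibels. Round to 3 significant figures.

Substitute s = j887:
Numerator: 100 = 100 + j0
Denominator: (j887) + 1000 = 1000 + j887
|N| = √(100² + 0²) ≈ 100, ∠N ≈ 0.00°
|D| = √(1000² + 887²) ≈ 1336.7, ∠D ≈ 41.57°
|L| = 100 / 1336.7 ≈ 0.074811

0.0748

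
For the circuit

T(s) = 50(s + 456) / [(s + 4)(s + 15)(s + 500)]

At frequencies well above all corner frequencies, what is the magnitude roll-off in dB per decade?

-40 dB/decade

Each pole contributes −20 dB/decade at high frequency; each zero contributes +20 dB/decade.
Net: 1 zero(s) − 3 pole(s) → -40 dB/decade.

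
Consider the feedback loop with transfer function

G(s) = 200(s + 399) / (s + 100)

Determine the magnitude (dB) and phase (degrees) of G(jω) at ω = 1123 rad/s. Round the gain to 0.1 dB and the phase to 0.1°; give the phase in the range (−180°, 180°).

46.5 dB, -14.5°

At s = jω = j1123:
zero (s+399): 399 + j1123 → |·| = √(399²+1123²) = √1420330 ≈ 1191.8, ∠ = arctan(1123/399) ≈ 70.44°
pole (s+100): 100 + j1123 → |·| = √(100²+1123²) = √1271129 ≈ 1127.4, ∠ = arctan(1123/100) ≈ 84.91°
|G| = 200 · 1191.8 / 1127.4 ≈ 211.42
Gain = 20 log₁₀(211.42) ≈ 46.50 dB
∠G = 70.44° − 84.91° = -14.47°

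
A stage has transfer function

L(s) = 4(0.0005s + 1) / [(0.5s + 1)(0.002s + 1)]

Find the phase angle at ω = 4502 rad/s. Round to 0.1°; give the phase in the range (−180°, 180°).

-107.6°

At ω = 4502 rad/s:
zero (1 + j4502·0.0005) = 1 + j2.251 → |·| ≈ 2.4631, ∠ ≈ 66.05°
pole (1 + j4502·0.5) = 1 + j2251 → |·| ≈ 2251, ∠ ≈ 89.97°
pole (1 + j4502·0.002) = 1 + j9.004 → |·| ≈ 9.0594, ∠ ≈ 83.66°
∠L = (66.05°) − (89.97° + 83.66°) = -107.58°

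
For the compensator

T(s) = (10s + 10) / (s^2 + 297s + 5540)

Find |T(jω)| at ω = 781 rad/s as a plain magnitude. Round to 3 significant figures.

Substitute s = j781:
Numerator: 10(j781) + 10 = 10 + j7810
Denominator: (j781)^2 + 297(j781) + 5540 = -604421 + j231957
|N| = √(10² + 7810²) ≈ 7810, ∠N ≈ 89.93°
|D| = √(604421² + 231957²) ≈ 6.474e+05, ∠D ≈ 159.00°
|T| = 7810 / 6.474e+05 ≈ 0.012064

0.0121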